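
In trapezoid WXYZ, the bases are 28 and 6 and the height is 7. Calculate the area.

Area = (28 + 6) * 7 / 2 = 238 / 2 = 119

119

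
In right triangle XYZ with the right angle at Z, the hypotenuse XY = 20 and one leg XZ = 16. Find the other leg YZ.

YZ = sqrt(20^2 - 16^2) = sqrt(144) = 12

12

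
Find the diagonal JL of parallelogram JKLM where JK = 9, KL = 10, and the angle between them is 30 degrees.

The diagonal of a parallelogram can be found by treating two adjacent sides and the diagonal as a triangle.
Applying the law of cosines with sides 9, 10 and included angle 30°:
d^2 = 81 + 100 - 180*cos(30°) = 181 - 90*sqrt(3)
d = sqrt(181 - 90*sqrt(3))

sqrt(181 - 90*sqrt(3))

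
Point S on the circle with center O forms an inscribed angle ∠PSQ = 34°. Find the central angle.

By the inscribed angle theorem, the central angle is twice the inscribed angle.
Central angle = 2 × 34° = 68°

68°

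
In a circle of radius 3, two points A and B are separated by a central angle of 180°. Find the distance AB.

Drop a perpendicular from the center to the chord, bisecting both the chord and the central angle.
Each half-chord = r sin(θ/2) = 3 sin(90°).
The full chord = 2 × 3 × sin(90°) = 6.

6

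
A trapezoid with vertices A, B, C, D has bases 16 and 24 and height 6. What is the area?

A trapezoid's area equals the midsegment times the height.
The midsegment is (16 + 24) / 2 = 20.
Area = 20 * 6 = 120.

120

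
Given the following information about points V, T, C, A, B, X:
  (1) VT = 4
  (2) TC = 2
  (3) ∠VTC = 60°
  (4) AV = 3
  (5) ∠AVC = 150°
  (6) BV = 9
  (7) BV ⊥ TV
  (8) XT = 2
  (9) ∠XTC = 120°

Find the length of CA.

Step 1: By the law of cosines on triangle CTV: CV² = 2² + 4² − 2·2·4·cos(60°) = 12, so CV = 2·√3.
Step 2: By the law of cosines on triangle CVA: CA² = (2·√3)² + 3² − 2·2·√3·3·cos(150°) = 39, so CA = √39.

Therefore, the length of CA = √39.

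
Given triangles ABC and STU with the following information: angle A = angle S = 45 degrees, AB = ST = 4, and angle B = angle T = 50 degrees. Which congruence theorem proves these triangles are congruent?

The given information provides:
angle A = angle S = 45 degrees, AB = ST = 4, and angle B = angle T = 50 degrees
This matches the ASA congruence theorem.
Two pairs of corresponding angles and the included side are equal (Angle-Side-Angle).

ASA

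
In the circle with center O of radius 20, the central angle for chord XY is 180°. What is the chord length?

Chord length = 2r sin(θ/2)
= 2 × 20 × sin(180°/2)
= 2 × 20 × sin(90°)
= 40

40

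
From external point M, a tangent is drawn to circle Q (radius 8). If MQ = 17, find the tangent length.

Let T be the point of tangency. Then QT ⊥ MT (radius ⊥ tangent).
In right triangle QTM: QM² = QT² + MT²
17² = 8² + MT²
MT² = 225, MT = 15

15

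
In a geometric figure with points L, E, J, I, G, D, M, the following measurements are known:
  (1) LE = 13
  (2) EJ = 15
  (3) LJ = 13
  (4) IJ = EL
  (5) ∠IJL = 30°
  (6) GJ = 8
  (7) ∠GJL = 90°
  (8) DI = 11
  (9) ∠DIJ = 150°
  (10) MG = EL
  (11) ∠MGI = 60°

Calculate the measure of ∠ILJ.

From the given relations: IJ = EL = 13.
Step 1: By the law of cosines on triangle LJI: LI² = 13² + 13² − 2·13·13·cos(30°) = 45.28, so LI ≈ 6.73.
Step 2: By the inverse law of cosines on triangle ILJ: cos(∠ILJ) = (6.73² + 13² − 13²) / (2·6.73·13) = 45.28/174.96 = 0.2588, so ∠ILJ = 75°.

Therefore, the measure of angle ∠ILJ = 75°.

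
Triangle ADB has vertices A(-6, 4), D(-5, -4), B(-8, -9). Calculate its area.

Shoelace: Area = (1/2)|-6(-4--9) + -5(-9-4) + -8(4--4)| = (1/2)(29) = 29/2

29/2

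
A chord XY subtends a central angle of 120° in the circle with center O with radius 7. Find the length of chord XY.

Chord length = 2r sin(θ/2)
= 2 × 7 × sin(120°/2)
= 2 × 7 × sin(60°)
= 7*sqrt(3)

7*sqrt(3)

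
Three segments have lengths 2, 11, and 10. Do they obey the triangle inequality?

For three segments to close into a triangle, no single side can be as long as the other two combined.
The longest side is 11, and 2 + 10 = 12 > 11.
A triangle can be formed.

Yes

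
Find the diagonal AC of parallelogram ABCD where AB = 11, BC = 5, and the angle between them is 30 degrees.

The diagonal of a parallelogram can be found by treating two adjacent sides and the diagonal as a triangle.
Applying the law of cosines with sides 11, 5 and included angle 30°:
d^2 = 121 + 25 - 110*cos(30°) = 146 - 55*sqrt(3)
d = sqrt(146 - 55*sqrt(3))

sqrt(146 - 55*sqrt(3))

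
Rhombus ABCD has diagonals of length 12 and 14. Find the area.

The diagonals of a rhombus divide it into four right triangles.
Each triangle has legs 12/ 2 = 6 and 14/2 = 7, so each has area (1/2)*6*7 = 21.
Four such triangles give total area = (d1 * d2) / 2 = 84.

84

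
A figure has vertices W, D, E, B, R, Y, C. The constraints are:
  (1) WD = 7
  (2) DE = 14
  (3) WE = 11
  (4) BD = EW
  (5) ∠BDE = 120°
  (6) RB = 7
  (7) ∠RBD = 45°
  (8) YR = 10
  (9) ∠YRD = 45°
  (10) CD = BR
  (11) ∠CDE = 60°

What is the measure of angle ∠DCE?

From the given relations: CD = BR = 7.
Step 1: By the law of cosines on triangle CDE: CE² = 7² + 14² − 2·7·14·cos(60°) = 147, so CE = 7·√3.
Step 2: By the inverse law of cosines on triangle DCE: cos(∠DCE) = (7² + (7·√3)² − 14²) / (2·7·7·√3) = 0/169.74 = 0, so ∠DCE = 90°.

Therefore, the measure of angle ∠DCE = 90°.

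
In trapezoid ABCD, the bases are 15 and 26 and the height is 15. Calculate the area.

Area = (15 + 26) * 15 / 2 = 615 / 2 = 615/2

615/2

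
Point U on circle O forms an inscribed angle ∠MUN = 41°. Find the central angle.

The inscribed angle theorem states that a central angle is always twice any inscribed angle that subtends the same arc.
Since the inscribed angle is 41°, the central angle = 2 × 41° = 82°.

82°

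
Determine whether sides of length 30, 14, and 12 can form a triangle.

No.
The triangle inequality is violated: 14 + 12 = 26 ≤ 30.
These lengths cannot form a triangle.

No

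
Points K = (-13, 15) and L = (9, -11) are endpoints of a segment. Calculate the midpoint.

The midpoint is the average of the coordinates:
x: (-13 + 9)/2 = -2
y: (15 + -11)/2 = 2
Midpoint = (-2, 2)

(-2, 2)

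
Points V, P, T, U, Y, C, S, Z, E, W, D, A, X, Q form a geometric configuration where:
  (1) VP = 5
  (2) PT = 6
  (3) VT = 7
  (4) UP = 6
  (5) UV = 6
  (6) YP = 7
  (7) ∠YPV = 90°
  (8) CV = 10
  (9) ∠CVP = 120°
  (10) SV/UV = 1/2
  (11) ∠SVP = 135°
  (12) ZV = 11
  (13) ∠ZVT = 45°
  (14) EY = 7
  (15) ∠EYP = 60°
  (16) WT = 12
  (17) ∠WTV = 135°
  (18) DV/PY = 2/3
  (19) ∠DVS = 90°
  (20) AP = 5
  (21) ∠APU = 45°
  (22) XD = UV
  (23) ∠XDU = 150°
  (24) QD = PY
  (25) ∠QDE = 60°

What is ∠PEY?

Step 1: By the law of cosines on triangle EYP: EP² = 7² + 7² − 2·7·7·cos(60°) = 49, so EP = 7.
Step 2: By the inverse law of cosines on triangle PEY: cos(∠PEY) = (7² + 7² − 7²) / (2·7·7) = 49/98 = 0.5, so ∠PEY = 60°.

Therefore, the measure of angle ∠PEY = 60°.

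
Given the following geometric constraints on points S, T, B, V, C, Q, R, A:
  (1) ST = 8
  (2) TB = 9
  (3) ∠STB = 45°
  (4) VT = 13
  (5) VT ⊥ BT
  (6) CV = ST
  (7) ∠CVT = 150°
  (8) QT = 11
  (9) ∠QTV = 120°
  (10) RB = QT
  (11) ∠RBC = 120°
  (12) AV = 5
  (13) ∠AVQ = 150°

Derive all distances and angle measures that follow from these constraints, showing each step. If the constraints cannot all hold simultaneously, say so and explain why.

The constraints are consistent.

From the given relations:
  CV = ST = 8
  RB = QT = 11

Step 1: From ST = 8, TB = 9, and ∠STB = 45°, by the law of cosines:
  SB² = ST² + TB² - 2·ST·TB·cos(45°) = 64 + 81 - 101.8 = 43.18
  SB ≈ 6.57

Step 2: From TV = 13, VC = 8, and ∠TVC = 150°, by the law of cosines:
  TC² = TV² + VC² - 2·TV·VC·cos(150°) = 169 + 64 + 180.1 = 413.1
  TC ≈ 20.33

Step 3: From BT = 9, TV = 13, and ∠BTV = 90°, by the law of cosines:
  BV² = BT² + TV² - 2·BT·TV·cos(90°) = 81 + 169 - 0 = 250
  BV = 5·√10

Step 4: From VT = 13, TQ = 11, and ∠VTQ = 120°, by the law of cosines:
  VQ² = VT² + TQ² - 2·VT·TQ·cos(120°) = 169 + 121 + 143 = 433
  VQ ≈ 20.81

Step 5: From QV = 20.81, VA = 5, and ∠QVA = 150°, by the law of cosines:
  QA² = QV² + VA² - 2·QV·VA·cos(150°) = 433 + 25 + 180.2 = 638.2
  QA ≈ 25.26

Step 6: From SB = 6.57, ST = 8, BT = 9, by the inverse law of cosines:
  cos(∠BST) = (SB² + ST² - BT²) / (2·SB·ST)
  ∠BST = 75.58°

Step 7: From TC = 20.33, TV = 13, CV = 8, by the inverse law of cosines:
  cos(∠CTV) = (TC² + TV² - CV²) / (2·TC·TV)
  ∠CTV = 11.35°

Step 8: From BS = 6.57, BT = 9, ST = 8, by the inverse law of cosines:
  cos(∠SBT) = (BS² + BT² - ST²) / (2·BS·BT)
  ∠SBT = 59.42°

Step 9: From BT = 9, BV = 5·√10, TV = 13, by the inverse law of cosines:
  cos(∠TBV) = (BT² + BV² - TV²) / (2·BT·BV)
  ∠TBV = 55.3°

Step 10: From VB = 5·√10, VT = 13, BT = 9, by the inverse law of cosines:
  cos(∠BVT) = (VB² + VT² - BT²) / (2·VB·VT)
  ∠BVT = 34.7°

Step 11: From VQ = 20.81, VT = 13, QT = 11, by the inverse law of cosines:
  cos(∠QVT) = (VQ² + VT² - QT²) / (2·VQ·VT)
  ∠QVT = 27.25°

Step 12: From CT = 20.33, CV = 8, TV = 13, by the inverse law of cosines:
  cos(∠TCV) = (CT² + CV² - TV²) / (2·CT·CV)
  ∠TCV = 18.65°

Step 13: From QT = 11, QV = 20.81, TV = 13, by the inverse law of cosines:
  cos(∠TQV) = (QT² + QV² - TV²) / (2·QT·QV)
  ∠TQV = 32.75°

Step 14: From QA = 25.26, QV = 20.81, AV = 5, by the inverse law of cosines:
  cos(∠AQV) = (QA² + QV² - AV²) / (2·QA·QV)
  ∠AQV = 5.68°

Step 15: From AQ = 25.26, AV = 5, QV = 20.81, by the inverse law of cosines:
  cos(∠QAV) = (AQ² + AV² - QV²) / (2·AQ·AV)
  ∠QAV = 24.32°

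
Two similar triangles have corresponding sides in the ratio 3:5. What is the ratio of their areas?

The ratio of areas of similar triangles equals the square of the side ratio.
Side ratio = 3:5
Area ratio = (3/5)^2 = 9/25 = 9:25

9:25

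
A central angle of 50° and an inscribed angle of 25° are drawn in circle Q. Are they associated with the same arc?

By the inscribed angle theorem, if both angles subtend the same arc, the inscribed angle must be half the central angle.
Half of 50° = 25°, which equals the given inscribed angle of 25°.
Therefore, yes, they correspond to the same arc.

Yes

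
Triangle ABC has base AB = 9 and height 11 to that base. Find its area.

Area = (1/2)(9)(11) = 99/2

99/2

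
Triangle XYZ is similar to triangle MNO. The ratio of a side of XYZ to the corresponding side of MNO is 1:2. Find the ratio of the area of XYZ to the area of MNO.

The ratio of areas of similar triangles equals the square of the side ratio.
Side ratio = 1:2
Area ratio = (1/2)^2 = 1/4 = 1:4

1:4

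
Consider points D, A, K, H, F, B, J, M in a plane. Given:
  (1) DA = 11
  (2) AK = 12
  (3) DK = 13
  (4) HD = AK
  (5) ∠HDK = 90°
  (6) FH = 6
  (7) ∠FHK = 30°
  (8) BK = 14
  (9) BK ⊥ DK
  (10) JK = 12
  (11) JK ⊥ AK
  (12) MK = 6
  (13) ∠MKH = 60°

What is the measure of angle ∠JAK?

Step 1: By the law of cosines on triangle AKJ: AJ² = 12² + 12² − 2·12·12·cos(90°) = 288, so AJ = 12·√2.
Step 2: By the inverse law of cosines on triangle JAK: cos(∠JAK) = ((12·√2)² + 12² − 12²) / (2·12·√2·12) = 288/407.29 = 0.7071, so ∠JAK = 45°.

Therefore, the measure of angle ∠JAK = 45°.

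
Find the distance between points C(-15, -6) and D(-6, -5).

d = sqrt((9)^2 + (1)^2) = sqrt(82)

sqrt(82)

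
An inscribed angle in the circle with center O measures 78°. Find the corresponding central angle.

Central angle = 2 × 78° = 156° (inscribed angle theorem).

156°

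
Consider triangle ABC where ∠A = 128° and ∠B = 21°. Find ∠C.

The interior angles sum to 180°: angle C = 180 - 128 - 21 = 31°.
The triangle is obtuse (angles 128°, 21°, 31°).

31 degrees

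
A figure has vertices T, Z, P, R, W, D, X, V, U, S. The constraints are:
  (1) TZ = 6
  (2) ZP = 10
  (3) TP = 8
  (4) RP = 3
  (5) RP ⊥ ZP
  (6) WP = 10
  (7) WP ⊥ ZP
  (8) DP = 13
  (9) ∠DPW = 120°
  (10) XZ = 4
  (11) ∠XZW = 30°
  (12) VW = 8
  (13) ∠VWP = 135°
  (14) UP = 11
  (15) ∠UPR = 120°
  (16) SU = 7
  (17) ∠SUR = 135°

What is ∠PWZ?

Step 1: By the law of cosines on triangle WPZ: WZ² = 10² + 10² − 2·10·10·cos(90°) = 200, so WZ = 10·√2.
Step 2: By the inverse law of cosines on triangle PWZ: cos(∠PWZ) = (10² + (10·√2)² − 10²) / (2·10·10·√2) = 200/282.84 = 0.7071, so ∠PWZ = 45°.

Therefore, the measure of angle ∠PWZ = 45°.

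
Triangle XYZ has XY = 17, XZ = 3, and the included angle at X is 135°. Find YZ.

Law of cosines: YZ^2 = 17^2 + 3^2 - 2(17)(3)cos(135°) = 51*sqrt(2) + 298, so YZ = sqrt(51*sqrt(2) + 298).

sqrt(51*sqrt(2) + 298)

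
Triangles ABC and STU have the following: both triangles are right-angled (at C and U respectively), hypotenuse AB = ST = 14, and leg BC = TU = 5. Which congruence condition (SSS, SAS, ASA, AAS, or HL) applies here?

The given information provides:
both triangles are right-angled (at C and U respectively), hypotenuse AB = ST = 14, and leg BC = TU = 5
This matches the HL congruence theorem.
The hypotenuse and one leg of two right triangles are equal (Hypotenuse-Leg).

HL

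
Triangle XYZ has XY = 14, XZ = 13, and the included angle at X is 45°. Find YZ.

Law of cosines: YZ^2 = 14^2 + 13^2 - 2(14)(13)cos(45°) = 365 - 182*sqrt(2), so YZ = sqrt(365 - 182*sqrt(2)).

sqrt(365 - 182*sqrt(2))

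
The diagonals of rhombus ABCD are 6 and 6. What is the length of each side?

Half-diagonals are 3 and 3. side = sqrt(3^2 + 3^2) = sqrt(18) = 3*sqrt(2)

3*sqrt(2)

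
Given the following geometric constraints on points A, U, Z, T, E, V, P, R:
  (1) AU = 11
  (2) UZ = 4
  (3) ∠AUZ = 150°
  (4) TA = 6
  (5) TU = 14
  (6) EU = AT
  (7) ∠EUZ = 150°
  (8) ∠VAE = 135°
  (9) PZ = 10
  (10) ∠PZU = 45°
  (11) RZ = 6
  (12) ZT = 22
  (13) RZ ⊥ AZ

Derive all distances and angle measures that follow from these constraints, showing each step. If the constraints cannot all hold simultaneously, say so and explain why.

These constraints are not satisfiable: by the triangle inequality in triangle UZT, (2) UZ = 4 and (5) TU = 14 force ZT ≤ 4 + 14 = 18, but (12) says ZT = 22. No planar figure meets all of them, so nothing further can be derived.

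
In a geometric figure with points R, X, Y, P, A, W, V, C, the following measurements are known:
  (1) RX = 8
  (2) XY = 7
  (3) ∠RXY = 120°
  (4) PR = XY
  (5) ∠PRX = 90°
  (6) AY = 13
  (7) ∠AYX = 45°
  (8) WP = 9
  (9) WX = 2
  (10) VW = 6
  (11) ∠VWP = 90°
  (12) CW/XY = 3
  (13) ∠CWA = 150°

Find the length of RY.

Step 1: By the law of cosines on triangle RXY: RY² = 8² + 7² − 2·8·7·cos(120°) = 169, so RY = 13.

Therefore, the length of RY = 13.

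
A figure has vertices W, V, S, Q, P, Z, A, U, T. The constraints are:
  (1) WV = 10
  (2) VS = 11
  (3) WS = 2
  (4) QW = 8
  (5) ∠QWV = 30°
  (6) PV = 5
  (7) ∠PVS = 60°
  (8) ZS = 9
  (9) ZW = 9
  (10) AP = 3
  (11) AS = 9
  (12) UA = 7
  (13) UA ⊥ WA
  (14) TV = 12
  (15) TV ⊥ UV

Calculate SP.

Step 1: By the law of cosines on triangle SVP: SP² = 11² + 5² − 2·11·5·cos(60°) = 91, so SP = √91.

Therefore, the length of SP = √91.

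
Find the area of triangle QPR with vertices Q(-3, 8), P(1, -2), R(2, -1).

Shoelace: Area = (1/2)|-3(-2--1) + 1(-1-8) + 2(8--2)| = (1/2)(14) = 7

7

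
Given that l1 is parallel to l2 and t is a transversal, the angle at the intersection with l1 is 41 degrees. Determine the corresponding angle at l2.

When a transversal crosses parallel lines, angles in the same position at each intersection are called corresponding angles.
These are always equal, so the answer is 41 degrees.

41 degrees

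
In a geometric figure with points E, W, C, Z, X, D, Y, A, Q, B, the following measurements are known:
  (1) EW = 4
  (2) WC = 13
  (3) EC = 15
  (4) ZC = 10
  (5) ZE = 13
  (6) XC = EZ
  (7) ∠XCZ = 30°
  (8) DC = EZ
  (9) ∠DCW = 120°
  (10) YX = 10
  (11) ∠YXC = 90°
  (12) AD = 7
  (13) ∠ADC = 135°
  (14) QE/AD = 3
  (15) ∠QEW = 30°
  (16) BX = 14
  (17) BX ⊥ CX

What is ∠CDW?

From the given relations: DC = EZ = 13.
Step 1: By the law of cosines on triangle DCW: DW² = 13² + 13² − 2·13·13·cos(120°) = 507, so DW = 13·√3.
Step 2: By the inverse law of cosines on triangle CDW: cos(∠CDW) = (13² + (13·√3)² − 13²) / (2·13·13·√3) = 507/585.43 = 0.866, so ∠CDW = 30°.

Therefore, the measure of angle ∠CDW = 30°.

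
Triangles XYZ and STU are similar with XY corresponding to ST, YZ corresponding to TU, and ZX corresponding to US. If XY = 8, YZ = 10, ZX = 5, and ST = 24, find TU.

Since the triangles are similar, the ratio of corresponding sides is constant.
Scale factor k = ST / XY = 24 / 8 = 3
TU = k * YZ = 3 * 10 = 30

30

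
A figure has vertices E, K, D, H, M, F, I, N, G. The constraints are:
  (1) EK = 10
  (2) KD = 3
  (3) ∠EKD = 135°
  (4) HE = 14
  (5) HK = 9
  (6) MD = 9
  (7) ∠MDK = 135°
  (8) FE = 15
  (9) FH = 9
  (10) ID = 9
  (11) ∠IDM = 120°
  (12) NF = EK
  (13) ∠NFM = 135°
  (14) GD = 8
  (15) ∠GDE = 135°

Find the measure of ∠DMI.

Step 1: By the law of cosines on triangle MDI: MI² = 9² + 9² − 2·9·9·cos(120°) = 243, so MI = 9·√3.
Step 2: By the inverse law of cosines on triangle DMI: cos(∠DMI) = (9² + (9·√3)² − 9²) / (2·9·9·√3) = 243/280.59 = 0.866, so ∠DMI = 30°.

Therefore, the measure of angle ∠DMI = 30°.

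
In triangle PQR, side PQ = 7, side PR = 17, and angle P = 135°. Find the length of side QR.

By the law of cosines: QR^2 = PQ^2 + PR^2 - 2*PQ*PR*cos(P)
QR^2 = 7^2 + 17^2 - 2*7*17*cos(135°)
QR^2 = 49 + 289 - 238*(-sqrt(2)/2)
QR^2 = 119*sqrt(2) + 338
QR = sqrt(119*sqrt(2) + 338)

sqrt(119*sqrt(2) + 338)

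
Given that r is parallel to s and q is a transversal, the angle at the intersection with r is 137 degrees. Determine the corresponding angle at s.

Corresponding angles formed by parallel lines and a transversal are equal.
The given angle is 137 degrees.
The corresponding angle = 137 degrees.

137 degrees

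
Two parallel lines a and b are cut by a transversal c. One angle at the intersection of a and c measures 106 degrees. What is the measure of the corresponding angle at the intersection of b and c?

Corresponding angles are equal: 106 degrees.

106 degrees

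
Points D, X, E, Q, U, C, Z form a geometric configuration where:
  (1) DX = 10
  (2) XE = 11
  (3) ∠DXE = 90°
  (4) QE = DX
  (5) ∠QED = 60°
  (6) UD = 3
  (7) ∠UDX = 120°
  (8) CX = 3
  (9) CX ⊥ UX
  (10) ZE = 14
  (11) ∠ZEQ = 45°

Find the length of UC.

Step 1: By the law of cosines on triangle UDX: UX² = 3² + 10² − 2·3·10·cos(120°) = 139, so UX = √139.
Step 2: By the law of cosines on triangle UXC: UC² = √139² + 3² − 2·√139·3·cos(90°) = 148, so UC = 2·√37.

Therefore, the length of UC = 2·√37.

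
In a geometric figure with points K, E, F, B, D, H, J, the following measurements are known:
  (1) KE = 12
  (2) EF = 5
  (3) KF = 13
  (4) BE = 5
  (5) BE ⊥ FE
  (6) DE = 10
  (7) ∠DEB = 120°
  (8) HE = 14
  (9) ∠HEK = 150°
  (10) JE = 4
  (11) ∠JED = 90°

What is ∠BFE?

Step 1: By the law of cosines on triangle FEB: FB² = 5² + 5² − 2·5·5·cos(90°) = 50, so FB = 5·√2.
Step 2: By the inverse law of cosines on triangle BFE: cos(∠BFE) = ((5·√2)² + 5² − 5²) / (2·5·√2·5) = 50/70.71 = 0.7071, so ∠BFE = 45°.

Therefore, the measure of angle ∠BFE = 45°.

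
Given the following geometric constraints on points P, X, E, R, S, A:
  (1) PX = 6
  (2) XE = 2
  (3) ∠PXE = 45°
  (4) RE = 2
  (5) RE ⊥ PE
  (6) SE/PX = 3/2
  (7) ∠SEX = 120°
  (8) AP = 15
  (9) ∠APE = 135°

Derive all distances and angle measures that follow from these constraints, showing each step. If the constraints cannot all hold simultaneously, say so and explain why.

The constraints are consistent.

From the given relations:
  SE = 3/2·PX = 3/2·6 = 9

Step 1: From PX = 6, XE = 2, and ∠PXE = 45°, by the law of cosines:
  PE² = PX² + XE² - 2·PX·XE·cos(45°) = 36 + 4 - 16.97 = 23.03
  PE ≈ 4.8

Step 2: From XE = 2, ES = 9, and ∠XES = 120°, by the law of cosines:
  XS² = XE² + ES² - 2·XE·ES·cos(120°) = 4 + 81 + 18 = 103
  XS = √103

Step 3: From PE = 4.8, ER = 2, and ∠PER = 90°, by the law of cosines:
  PR² = PE² + ER² - 2·PE·ER·cos(90°) = 23.03 + 4 - 0 = 27.03
  PR ≈ 5.2

Step 4: From EP = 4.8, PA = 15, and ∠EPA = 135°, by the law of cosines:
  EA² = EP² + PA² - 2·EP·PA·cos(135°) = 23.03 + 225 + 101.8 = 349.8
  EA ≈ 18.7

Step 5: From PE = 4.8, PX = 6, EX = 2, by the inverse law of cosines:
  cos(∠EPX) = (PE² + PX² - EX²) / (2·PE·PX)
  ∠EPX = 17.14°

Step 6: From XE = 2, XS = √103, ES = 9, by the inverse law of cosines:
  cos(∠EXS) = (XE² + XS² - ES²) / (2·XE·XS)
  ∠EXS = 50.17°

Step 7: From EP = 4.8, EX = 2, PX = 6, by the inverse law of cosines:
  cos(∠PEX) = (EP² + EX² - PX²) / (2·EP·EX)
  ∠PEX = 117.86°

Step 8: From SE = 9, SX = √103, EX = 2, by the inverse law of cosines:
  cos(∠ESX) = (SE² + SX² - EX²) / (2·SE·SX)
  ∠ESX = 9.83°

Step 9: From PE = 4.8, PR = 5.2, ER = 2, by the inverse law of cosines:
  cos(∠EPR) = (PE² + PR² - ER²) / (2·PE·PR)
  ∠EPR = 22.62°

Step 10: From EA = 18.7, EP = 4.8, AP = 15, by the inverse law of cosines:
  cos(∠AEP) = (EA² + EP² - AP²) / (2·EA·EP)
  ∠AEP = 34.55°

Step 11: From RE = 2, RP = 5.2, EP = 4.8, by the inverse law of cosines:
  cos(∠ERP) = (RE² + RP² - EP²) / (2·RE·RP)
  ∠ERP = 67.38°

Step 12: From AE = 18.7, AP = 15, EP = 4.8, by the inverse law of cosines:
  cos(∠EAP) = (AE² + AP² - EP²) / (2·AE·AP)
  ∠EAP = 10.45°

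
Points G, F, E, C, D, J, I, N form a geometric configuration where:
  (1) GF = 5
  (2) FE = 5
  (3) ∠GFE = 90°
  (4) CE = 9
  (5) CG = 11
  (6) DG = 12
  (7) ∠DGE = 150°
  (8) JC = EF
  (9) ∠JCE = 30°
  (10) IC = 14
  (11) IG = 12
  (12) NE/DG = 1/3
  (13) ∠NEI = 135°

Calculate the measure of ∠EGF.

Step 1: By the law of cosines on triangle GFE: GE² = 5² + 5² − 2·5·5·cos(90°) = 50, so GE = 5·√2.
Step 2: By the inverse law of cosines on triangle EGF: cos(∠EGF) = ((5·√2)² + 5² − 5²) / (2·5·√2·5) = 50/70.71 = 0.7071, so ∠EGF = 45°.

Therefore, the measure of angle ∠EGF = 45°.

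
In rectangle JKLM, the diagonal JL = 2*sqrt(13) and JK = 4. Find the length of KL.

b = sqrt(d^2 - a^2) = sqrt(52 - 16) = sqrt(36) = 6

6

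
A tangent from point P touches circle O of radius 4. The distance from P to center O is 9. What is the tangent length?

Let T be the point of tangency. Then OT ⊥ PT (radius ⊥ tangent).
In right triangle OTP: OP² = OT² + PT²
9² = 4² + PT²
PT² = 65, PT = sqrt(65)

sqrt(65)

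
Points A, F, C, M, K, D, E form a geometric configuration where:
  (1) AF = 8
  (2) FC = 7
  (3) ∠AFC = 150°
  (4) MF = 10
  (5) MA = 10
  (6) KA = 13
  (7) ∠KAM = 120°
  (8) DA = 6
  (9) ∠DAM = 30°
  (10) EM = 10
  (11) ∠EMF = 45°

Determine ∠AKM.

Step 1: By the law of cosines on triangle KAM: KM² = 13² + 10² − 2·13·10·cos(120°) = 399, so KM ≈ 19.97.
Step 2: By the inverse law of cosines on triangle AKM: cos(∠AKM) = (13² + 19.97² − 10²) / (2·13·19.97) = 468/519.35 = 0.9011, so ∠AKM = 25.69°.

Therefore, the measure of angle ∠AKM = 25.69°.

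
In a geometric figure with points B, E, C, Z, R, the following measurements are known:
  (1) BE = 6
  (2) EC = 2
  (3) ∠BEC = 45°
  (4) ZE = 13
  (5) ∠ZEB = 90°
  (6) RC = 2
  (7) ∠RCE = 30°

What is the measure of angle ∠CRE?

Step 1: By the law of cosines on triangle RCE: RE² = 2² + 2² − 2·2·2·cos(30°) = 1.07, so RE ≈ 1.04.
Step 2: By the inverse law of cosines on triangle CRE: cos(∠CRE) = (2² + 1.04² − 2²) / (2·2·1.04) = 1.07/4.14 = 0.2588, so ∠CRE = 75°.

Therefore, the measure of angle ∠CRE = 75°.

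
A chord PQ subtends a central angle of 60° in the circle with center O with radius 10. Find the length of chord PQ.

Chord = 2(10) sin(30°) = 10

10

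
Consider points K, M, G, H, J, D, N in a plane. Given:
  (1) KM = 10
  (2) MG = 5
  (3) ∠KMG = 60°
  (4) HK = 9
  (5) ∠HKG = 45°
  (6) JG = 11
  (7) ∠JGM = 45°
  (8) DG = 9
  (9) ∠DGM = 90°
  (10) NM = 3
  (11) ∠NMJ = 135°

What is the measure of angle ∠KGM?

Step 1: By the law of cosines on triangle GMK: GK² = 5² + 10² − 2·5·10·cos(60°) = 75, so GK = 5·√3.
Step 2: By the inverse law of cosines on triangle KGM: cos(∠KGM) = ((5·√3)² + 5² − 10²) / (2·5·√3·5) = 0/86.6 = 0, so ∠KGM = 90°.

Therefore, the measure of angle ∠KGM = 90°.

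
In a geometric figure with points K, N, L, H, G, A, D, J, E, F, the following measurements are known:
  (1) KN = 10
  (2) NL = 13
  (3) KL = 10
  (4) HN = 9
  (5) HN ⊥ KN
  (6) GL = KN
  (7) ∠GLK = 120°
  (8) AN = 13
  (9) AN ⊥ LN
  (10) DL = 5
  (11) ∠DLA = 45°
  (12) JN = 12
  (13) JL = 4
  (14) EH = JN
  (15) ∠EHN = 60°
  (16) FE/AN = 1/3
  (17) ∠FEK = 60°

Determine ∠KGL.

From the given relations: GL = KN = 10.
Step 1: By the law of cosines on triangle GLK: GK² = 10² + 10² − 2·10·10·cos(120°) = 300, so GK = 10·√3.
Step 2: By the inverse law of cosines on triangle KGL: cos(∠KGL) = ((10·√3)² + 10² − 10²) / (2·10·√3·10) = 300/346.41 = 0.866, so ∠KGL = 30°.

Therefore, the measure of angle ∠KGL = 30°.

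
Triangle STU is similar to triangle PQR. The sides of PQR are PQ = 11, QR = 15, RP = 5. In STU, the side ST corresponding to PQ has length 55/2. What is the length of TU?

Since the triangles are similar, the ratio of corresponding sides is constant.
Scale factor k = ST / PQ = 55/2 / 11 = 5/2
TU = k * QR = 5/2 * 15 = 75/2

75/2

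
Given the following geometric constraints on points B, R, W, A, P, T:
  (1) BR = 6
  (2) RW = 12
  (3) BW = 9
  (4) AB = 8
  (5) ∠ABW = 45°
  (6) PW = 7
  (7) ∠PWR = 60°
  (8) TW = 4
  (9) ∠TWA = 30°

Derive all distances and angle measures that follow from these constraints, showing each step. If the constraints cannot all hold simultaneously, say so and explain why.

The constraints are consistent.

Step 1: From RW = 12, WP = 7, and ∠RWP = 60°, by the law of cosines:
  RP² = RW² + WP² - 2·RW·WP·cos(60°) = 144 + 49 - 84 = 109
  RP = √109

Step 2: From WB = 9, BA = 8, and ∠WBA = 45°, by the law of cosines:
  WA² = WB² + BA² - 2·WB·BA·cos(45°) = 81 + 64 - 101.8 = 43.18
  WA ≈ 6.57

Step 3: From BR = 6, BW = 9, RW = 12, by the inverse law of cosines:
  cos(∠RBW) = (BR² + BW² - RW²) / (2·BR·BW)
  ∠RBW = 104.48°

Step 4: From RB = 6, RW = 12, BW = 9, by the inverse law of cosines:
  cos(∠BRW) = (RB² + RW² - BW²) / (2·RB·RW)
  ∠BRW = 46.57°

Step 5: From WB = 9, WR = 12, BR = 6, by the inverse law of cosines:
  cos(∠BWR) = (WB² + WR² - BR²) / (2·WB·WR)
  ∠BWR = 28.96°

Step 6: From AW = 6.57, WT = 4, and ∠AWT = 30°, by the law of cosines:
  AT² = AW² + WT² - 2·AW·WT·cos(30°) = 43.18 + 16 - 45.52 = 13.65
  AT ≈ 3.69

Step 7: From RP = √109, RW = 12, PW = 7, by the inverse law of cosines:
  cos(∠PRW) = (RP² + RW² - PW²) / (2·RP·RW)
  ∠PRW = 35.5°

Step 8: From WA = 6.57, WB = 9, AB = 8, by the inverse law of cosines:
  cos(∠AWB) = (WA² + WB² - AB²) / (2·WA·WB)
  ∠AWB = 59.42°

Step 9: From AB = 8, AW = 6.57, BW = 9, by the inverse law of cosines:
  cos(∠BAW) = (AB² + AW² - BW²) / (2·AB·AW)
  ∠BAW = 75.58°

Step 10: From PR = √109, PW = 7, RW = 12, by the inverse law of cosines:
  cos(∠RPW) = (PR² + PW² - RW²) / (2·PR·PW)
  ∠RPW = 84.5°

Step 11: From AT = 3.69, AW = 6.57, TW = 4, by the inverse law of cosines:
  cos(∠TAW) = (AT² + AW² - TW²) / (2·AT·AW)
  ∠TAW = 32.77°

Step 12: From TA = 3.69, TW = 4, AW = 6.57, by the inverse law of cosines:
  cos(∠ATW) = (TA² + TW² - AW²) / (2·TA·TW)
  ∠ATW = 117.23°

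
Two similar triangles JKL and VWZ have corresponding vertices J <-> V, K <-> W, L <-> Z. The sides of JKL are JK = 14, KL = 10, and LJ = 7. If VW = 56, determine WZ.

k = 56/14 = 4. WZ = 4 * 10 = 40.

40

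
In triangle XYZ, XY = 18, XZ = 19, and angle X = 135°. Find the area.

Area = (1/2) * XY * XZ * sin(X)
Area = (1/2) * 18 * 19 * sin(135°)
Area = (1/2) * 18 * 19 * sqrt(2)/2
Area = 171*sqrt(2)/2

171*sqrt(2)/2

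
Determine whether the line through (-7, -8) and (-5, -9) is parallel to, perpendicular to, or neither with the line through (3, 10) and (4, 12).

Slope of line 1: m1 = (-9 - -8)/(-5 - -7) = -1/2 = -1/2
Slope of line 2: m2 = (12 - 10)/(4 - 3) = 2/1 = 2
m1 * m2 = (-1/2) * (2) = -1 = -1, so the lines are perpendicular.

Perpendicular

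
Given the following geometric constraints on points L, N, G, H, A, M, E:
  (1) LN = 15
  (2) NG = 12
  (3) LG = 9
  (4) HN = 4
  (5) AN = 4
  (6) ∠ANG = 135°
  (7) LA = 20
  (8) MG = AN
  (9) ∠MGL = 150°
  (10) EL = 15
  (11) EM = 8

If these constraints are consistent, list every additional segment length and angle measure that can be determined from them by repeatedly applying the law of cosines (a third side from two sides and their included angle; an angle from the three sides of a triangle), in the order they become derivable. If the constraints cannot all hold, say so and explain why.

These constraints are not satisfiable: by the triangle inequality in triangle NLA, (1) LN = 15 and (5) AN = 4 force LA ≤ 15 + 4 = 19, but (7) says LA = 20. No planar figure meets all of them, so nothing further can be derived.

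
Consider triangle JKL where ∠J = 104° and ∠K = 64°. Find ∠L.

angle L = 180 - 104 - 64 = 12 degrees.

12 degrees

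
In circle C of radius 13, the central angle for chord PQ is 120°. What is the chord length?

Chord = 2(13) sin(60°) = 13*sqrt(3)

13*sqrt(3)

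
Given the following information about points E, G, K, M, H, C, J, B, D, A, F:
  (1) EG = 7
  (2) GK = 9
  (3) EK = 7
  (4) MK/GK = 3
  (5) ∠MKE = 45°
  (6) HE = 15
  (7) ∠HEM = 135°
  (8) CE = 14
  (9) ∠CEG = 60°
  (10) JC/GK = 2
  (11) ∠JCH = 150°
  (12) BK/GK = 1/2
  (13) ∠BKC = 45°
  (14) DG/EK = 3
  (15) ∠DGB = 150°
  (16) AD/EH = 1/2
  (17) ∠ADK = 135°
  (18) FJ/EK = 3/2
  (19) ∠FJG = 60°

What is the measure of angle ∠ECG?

Step 1: By the law of cosines on triangle CEG: CG² = 14² + 7² − 2·14·7·cos(60°) = 147, so CG = 7·√3.
Step 2: By the inverse law of cosines on triangle ECG: cos(∠ECG) = (14² + (7·√3)² − 7²) / (2·14·7·√3) = 294/339.48 = 0.866, so ∠ECG = 30°.

Therefore, the measure of angle ∠ECG = 30°.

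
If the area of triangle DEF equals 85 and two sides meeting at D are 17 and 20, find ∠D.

sin(C) = 2 * 85 / (17 * 20) = 1/2, so C = arcsin(1/2) = 30°.
Since sin(180° - C) = sin(C), the obtuse angle 150° gives the same area, so C = 30° or C = 150°.

30° or 150°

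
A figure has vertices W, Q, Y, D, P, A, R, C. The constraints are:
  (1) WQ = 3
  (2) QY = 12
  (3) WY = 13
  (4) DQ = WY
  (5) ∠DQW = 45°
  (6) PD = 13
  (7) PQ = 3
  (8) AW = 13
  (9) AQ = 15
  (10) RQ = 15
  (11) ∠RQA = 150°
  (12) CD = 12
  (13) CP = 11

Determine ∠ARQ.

Step 1: By the law of cosines on triangle RQA: RA² = 15² + 15² − 2·15·15·cos(150°) = 839.71, so RA ≈ 28.98.
Step 2: By the inverse law of cosines on triangle ARQ: cos(∠ARQ) = (28.98² + 15² − 15²) / (2·28.98·15) = 839.71/869.33 = 0.9659, so ∠ARQ = 15°.

Therefore, the measure of angle ∠ARQ = 15°.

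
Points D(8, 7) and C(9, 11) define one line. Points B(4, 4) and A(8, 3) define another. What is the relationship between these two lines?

Slope of line 1: m1 = (11 - 7)/(9 - 8) = 4/1 = 4
Slope of line 2: m2 = (3 - 4)/(8 - 4) = -1/4 = -1/4
Two lines are perpendicular when the product of their slopes is -1 (negative reciprocals).
m1 * m2 = (4) * (-1/4) = -1, confirming perpendicularity.

Perpendicular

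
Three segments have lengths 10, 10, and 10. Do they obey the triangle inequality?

Yes.
The triangle inequality requires that the sum of any two sides exceeds the third.
Here 10 + 10 = 20 > 10, so the condition is met.

Yes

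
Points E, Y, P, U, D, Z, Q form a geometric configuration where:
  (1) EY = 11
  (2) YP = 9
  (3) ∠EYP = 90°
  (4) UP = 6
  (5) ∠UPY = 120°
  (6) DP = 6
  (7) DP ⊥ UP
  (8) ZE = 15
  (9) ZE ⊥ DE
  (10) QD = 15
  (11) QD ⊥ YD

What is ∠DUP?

Step 1: By the law of cosines on triangle UPD: UD² = 6² + 6² − 2·6·6·cos(90°) = 72, so UD = 6·√2.
Step 2: By the inverse law of cosines on triangle DUP: cos(∠DUP) = ((6·√2)² + 6² − 6²) / (2·6·√2·6) = 72/101.82 = 0.7071, so ∠DUP = 45°.

Therefore, the measure of angle ∠DUP = 45°.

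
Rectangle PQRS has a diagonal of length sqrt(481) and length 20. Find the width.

The diagonal of a rectangle forms a right triangle with the two sides.
Rearranging the Pythagorean theorem: missing side = sqrt(d^2 - known^2).
= sqrt(481 - 400) = sqrt(81) = 9.

9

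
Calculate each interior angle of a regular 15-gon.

Each interior angle of a regular n-gon is (n - 2) * 180 / n.
For n = 15: (15 - 2) * 180 / 15 = 2340/15 = 156 degrees.

156 degrees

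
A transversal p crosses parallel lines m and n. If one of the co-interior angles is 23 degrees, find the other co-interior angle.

Co-interior angles (same-side interior) formed by parallel lines and a transversal are supplementary (sum to 180 degrees).
The given angle is 23 degrees.
The co-interior angle = 180 - 23 = 157 degrees.

157 degrees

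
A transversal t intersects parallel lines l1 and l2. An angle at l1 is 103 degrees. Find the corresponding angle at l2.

Corresponding angles formed by parallel lines and a transversal are equal.
The given angle is 103 degrees.
The corresponding angle = 103 degrees.

103 degrees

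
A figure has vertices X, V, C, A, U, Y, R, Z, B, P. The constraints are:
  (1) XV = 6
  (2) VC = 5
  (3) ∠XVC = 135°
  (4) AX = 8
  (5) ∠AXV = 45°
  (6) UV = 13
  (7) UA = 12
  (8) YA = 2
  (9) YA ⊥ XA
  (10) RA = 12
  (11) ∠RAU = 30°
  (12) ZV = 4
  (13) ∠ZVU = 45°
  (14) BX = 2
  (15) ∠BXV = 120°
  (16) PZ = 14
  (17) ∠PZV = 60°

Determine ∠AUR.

Step 1: By the law of cosines on triangle UAR: UR² = 12² + 12² − 2·12·12·cos(30°) = 38.58, so UR ≈ 6.21.
Step 2: By the inverse law of cosines on triangle AUR: cos(∠AUR) = (12² + 6.21² − 12²) / (2·12·6.21) = 38.58/149.08 = 0.2588, so ∠AUR = 75°.

Therefore, the measure of angle ∠AUR = 75°.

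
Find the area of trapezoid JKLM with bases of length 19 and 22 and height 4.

Area = (19 + 22) * 4 / 2 = 164 / 2 = 82

82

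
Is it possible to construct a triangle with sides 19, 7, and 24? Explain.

Yes.
The triangle inequality requires that the sum of any two sides exceeds the third.
Here 7 + 19 = 26 > 24, so the condition is met.

Yes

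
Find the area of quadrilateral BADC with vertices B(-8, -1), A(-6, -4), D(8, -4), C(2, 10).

Shoelace: sum of cross terms = 248, Area = (1/2)|248| = 124

124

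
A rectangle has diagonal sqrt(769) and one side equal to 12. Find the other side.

Using the Pythagorean theorem: d^2 = a^2 + b^2
b^2 = d^2 - a^2
b^2 = 769 - 144
b^2 = 625
b = sqrt(625) = 25

25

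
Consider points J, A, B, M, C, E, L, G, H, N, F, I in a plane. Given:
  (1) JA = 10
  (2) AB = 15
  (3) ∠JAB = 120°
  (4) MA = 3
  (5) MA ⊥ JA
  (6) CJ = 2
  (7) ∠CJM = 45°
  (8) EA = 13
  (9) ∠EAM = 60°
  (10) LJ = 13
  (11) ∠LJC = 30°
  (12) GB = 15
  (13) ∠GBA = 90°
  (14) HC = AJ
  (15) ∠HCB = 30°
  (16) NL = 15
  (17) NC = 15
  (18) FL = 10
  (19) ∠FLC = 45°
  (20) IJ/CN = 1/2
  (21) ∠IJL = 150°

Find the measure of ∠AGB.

Step 1: By the law of cosines on triangle GBA: GA² = 15² + 15² − 2·15·15·cos(90°) = 450, so GA = 15·√2.
Step 2: By the inverse law of cosines on triangle AGB: cos(∠AGB) = ((15·√2)² + 15² − 15²) / (2·15·√2·15) = 450/636.4 = 0.7071, so ∠AGB = 45°.

Therefore, the measure of angle ∠AGB = 45°.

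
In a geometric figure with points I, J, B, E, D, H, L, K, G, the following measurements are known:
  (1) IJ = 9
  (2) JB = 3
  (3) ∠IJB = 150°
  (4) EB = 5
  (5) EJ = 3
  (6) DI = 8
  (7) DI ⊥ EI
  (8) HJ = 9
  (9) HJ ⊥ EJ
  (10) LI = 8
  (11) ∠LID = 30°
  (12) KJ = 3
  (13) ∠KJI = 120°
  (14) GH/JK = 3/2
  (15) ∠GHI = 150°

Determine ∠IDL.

Step 1: By the law of cosines on triangle DIL: DL² = 8² + 8² − 2·8·8·cos(30°) = 17.15, so DL ≈ 4.14.
Step 2: By the inverse law of cosines on triangle IDL: cos(∠IDL) = (8² + 4.14² − 8²) / (2·8·4.14) = 17.15/66.26 = 0.2588, so ∠IDL = 75°.

Therefore, the measure of angle ∠IDL = 75°.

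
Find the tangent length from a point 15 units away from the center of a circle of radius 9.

Let T be the point of tangency. Then OT ⊥ AT (radius ⊥ tangent).
In right triangle OTA: OA² = OT² + AT²
15² = 9² + AT²
AT² = 144, AT = 12

12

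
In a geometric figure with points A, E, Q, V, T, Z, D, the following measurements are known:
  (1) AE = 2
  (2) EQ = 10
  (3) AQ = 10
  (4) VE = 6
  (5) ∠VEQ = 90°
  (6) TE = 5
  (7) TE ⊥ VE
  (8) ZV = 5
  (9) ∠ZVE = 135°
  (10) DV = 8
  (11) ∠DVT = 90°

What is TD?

Step 1: By the law of cosines on triangle VET: VT² = 6² + 5² − 2·6·5·cos(90°) = 61, so VT = √61.
Step 2: By the law of cosines on triangle TVD: TD² = √61² + 8² − 2·√61·8·cos(90°) = 125, so TD = 5·√5.

Therefore, the length of TD = 5·√5.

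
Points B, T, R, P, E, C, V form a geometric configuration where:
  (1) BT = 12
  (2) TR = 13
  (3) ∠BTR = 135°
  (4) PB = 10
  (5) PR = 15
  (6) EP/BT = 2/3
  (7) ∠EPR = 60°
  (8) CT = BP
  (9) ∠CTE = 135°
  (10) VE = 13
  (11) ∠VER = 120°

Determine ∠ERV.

From the given relations: EP = 2/3·BT = 2/3·12 = 8.
Step 1: By the law of cosines on triangle RPE: RE² = 15² + 8² − 2·15·8·cos(60°) = 169, so RE = 13.
Step 2: By the law of cosines on triangle REV: RV² = 13² + 13² − 2·13·13·cos(120°) = 507, so RV = 13·√3.
Step 3: By the inverse law of cosines on triangle ERV: cos(∠ERV) = (13² + (13·√3)² − 13²) / (2·13·13·√3) = 507/585.43 = 0.866, so ∠ERV = 30°.

Therefore, the measure of angle ∠ERV = 30°.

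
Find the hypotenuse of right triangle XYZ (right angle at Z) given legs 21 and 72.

By the Pythagorean theorem: XY^2 = XZ^2 + YZ^2
XY^2 = 21^2 + 72^2 = 441 + 5184 = 5625
XY = sqrt(5625) = 75

75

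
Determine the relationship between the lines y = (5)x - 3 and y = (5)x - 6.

Slope of line 1: m1 = 5
Slope of line 2: m2 = 5
Two lines are parallel if and only if they have equal slopes (or both are vertical).
Here m1 = m2 = 5, confirming the lines are parallel.

Parallel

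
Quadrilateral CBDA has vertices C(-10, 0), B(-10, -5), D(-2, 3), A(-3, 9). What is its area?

Using the Shoelace formula for a quadrilateral (vertices in order):
Area = (1/2)|sum of (x_i * y_(i+1) - x_(i+1) * y_i)|
Terms: (-10*-5 - -10*0) = 50, (-10*3 - -2*-5) = -40, (-2*9 - -3*3) = -9, (-3*0 - -10*9) = 90
Sum = 91
Area = (1/2)(91) = 91/2

91/2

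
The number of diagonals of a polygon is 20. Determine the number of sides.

Using d = n(n - 3)/2, we solve 20 = n(n - 3)/2.
So n(n - 3) = 40.
Testing n = 8: 8 * 5 = 40 = 40. Correct.
The polygon has 8 sides.

8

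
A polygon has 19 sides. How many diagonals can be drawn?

Each of the 19 vertices connects to 16 non-adjacent vertices via diagonals.
Total connections = 19 × 16 = 304, but each diagonal is counted twice.
Number of diagonals = 304 / 2 = 152.

152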